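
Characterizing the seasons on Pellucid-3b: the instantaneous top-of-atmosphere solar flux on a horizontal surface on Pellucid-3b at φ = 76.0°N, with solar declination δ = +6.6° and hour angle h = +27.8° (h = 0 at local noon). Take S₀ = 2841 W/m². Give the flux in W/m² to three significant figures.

cos θ_z = sin φ sin δ + cos φ cos δ cos h = 0.111523 + 0.212581 = 0.324104.
Flux = S₀ · cos θ_z = 2841 × 0.324104 = 920.8 W/m².

921 W/m²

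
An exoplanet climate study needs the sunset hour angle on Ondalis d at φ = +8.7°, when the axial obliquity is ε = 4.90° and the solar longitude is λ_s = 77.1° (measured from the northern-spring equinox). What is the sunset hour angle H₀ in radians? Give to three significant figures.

Solar declination: sin δ = sin ε · sin λ_s = sin 4.90° × sin 77.1° = 0.08326, so δ = +4.776°.
cos H₀ = −tan φ · tan δ = −tan(+8.7°) × tan(+4.776°) = -0.0128, so H₀ = 1.5836 rad = 90.73°.

H₀ = 1.58 rad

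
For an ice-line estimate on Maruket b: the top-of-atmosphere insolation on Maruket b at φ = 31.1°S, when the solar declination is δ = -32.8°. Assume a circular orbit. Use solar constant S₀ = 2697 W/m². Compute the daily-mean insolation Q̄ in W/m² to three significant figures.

cos H₀ = −tan(-31.1°) tan(-32.800°) = -0.3888, H₀ = 1.9701 rad.
Bracket: H₀ sin φ sin δ + cos φ cos δ sin H₀ = 1.9701×-0.51653×-0.54171 + 0.85627×0.84057×0.92134 = 0.551253 + 0.663139 = 1.214392.
Q̄ = (S₀/π) × [bracket] = (2697/π) × 1.214392 = 1043 W/m².

Q̄ ≈ 1.04e+03 W/m²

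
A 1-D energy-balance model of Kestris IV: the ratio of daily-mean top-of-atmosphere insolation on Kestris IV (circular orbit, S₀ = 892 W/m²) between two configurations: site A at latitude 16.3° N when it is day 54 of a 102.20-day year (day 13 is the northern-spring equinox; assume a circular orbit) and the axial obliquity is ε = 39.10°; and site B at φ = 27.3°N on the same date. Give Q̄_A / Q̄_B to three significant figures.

Q̄_A / Q̄_B ≈ 0.957

— Configuration A (φ=+16.3°):
Solar longitude: λ_s = 360° × (54 − 13)/102.20 = 144.423°.
sin δ = sin 39.10° × sin 144.423° = 0.36693, so δ = +21.526°.
cos H₀ = −tan(+16.3°) tan(+21.526°) = -0.1153, H₀ = 1.6864 rad.
Bracket: H₀ sin φ sin δ + cos φ cos δ sin H₀ = 1.6864×0.28067×0.36693 + 0.95981×0.93025×0.99333 = 0.173676 + 0.886908 = 1.060584.
Q̄ = (S₀/π) × [bracket] = (892/π) × 1.060584 = 301.13 W/m².
— Configuration B (φ=+27.3°):
cos H₀ = −tan(+27.3°) tan(+21.526°) = -0.2036, H₀ = 1.7758 rad.
Bracket: H₀ sin φ sin δ + cos φ cos δ sin H₀ = 1.7758×0.45865×0.36693 + 0.88862×0.93025×0.97906 = 0.298854 + 0.809329 = 1.108183.
Q̄ = (S₀/π) × [bracket] = (892/π) × 1.108183 = 314.65 W/m².
Ratio Q̄_A / Q̄_B = 301.13 / 314.65 = 0.9570.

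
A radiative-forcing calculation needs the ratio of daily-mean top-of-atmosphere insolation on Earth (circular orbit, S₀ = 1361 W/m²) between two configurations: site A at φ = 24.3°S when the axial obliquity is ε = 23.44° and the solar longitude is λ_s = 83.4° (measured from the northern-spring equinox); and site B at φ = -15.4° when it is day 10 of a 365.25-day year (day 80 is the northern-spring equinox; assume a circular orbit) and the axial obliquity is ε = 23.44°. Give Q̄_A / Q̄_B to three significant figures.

Q̄_A / Q̄_B ≈ 0.566

— Configuration A (φ=-24.3°):
Solar declination: sin δ = sin ε · sin λ_s = sin 23.44° × sin 83.4° = 0.39515, so δ = +23.275°.
cos H₀ = −tan(-24.3°) tan(+23.275°) = 0.1942, H₀ = 1.3753 rad.
Bracket: H₀ sin φ sin δ + cos φ cos δ sin H₀ = 1.3753×-0.41151×0.39515 + 0.91140×0.91862×0.98096 = -0.223635 + 0.821289 = 0.597654.
Q̄ = (S₀/π) × [bracket] = (1361/π) × 0.597654 = 258.92 W/m².
— Configuration B (φ=-15.4°):
Solar longitude: λ_s = 360° × (10 − 80)/365.25 = -68.994°, i.e. -68.994° + 360° = 291.006°.
sin δ = sin 23.44° × sin 291.006° = -0.37135, so δ = -21.799°.
cos H₀ = −tan(-15.4°) tan(-21.799°) = -0.1102, H₀ = 1.6812 rad.
Bracket: H₀ sin φ sin δ + cos φ cos δ sin H₀ = 1.6812×-0.26556×-0.37135 + 0.96410×0.92849×0.99391 = 0.165793 + 0.889706 = 1.055499.
Q̄ = (S₀/π) × [bracket] = (1361/π) × 1.055499 = 457.26 W/m².
Ratio Q̄_A / Q̄_B = 258.92 / 457.26 = 0.5662.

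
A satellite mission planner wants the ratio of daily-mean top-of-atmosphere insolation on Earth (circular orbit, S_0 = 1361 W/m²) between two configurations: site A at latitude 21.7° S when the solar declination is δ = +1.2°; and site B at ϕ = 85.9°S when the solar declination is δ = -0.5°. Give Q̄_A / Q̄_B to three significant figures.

Q̄_A / Q̄_B ≈ 10.7

— Configuration A (ϕ=-21.7°):
cos h₀ = −tan(-21.7°) tan(+1.200°) = 0.0083, h₀ = 1.5625 rad.
Bracket: h₀ sin ϕ sin δ + cos ϕ cos δ sin h₀ = 1.5625×-0.36975×0.02094 + 0.92913×0.99978×0.99997 = -0.012098 + 0.928898 = 0.916800.
Q̄ = (S_0/π) × [bracket] = (1361/π) × 0.916800 = 397.18 W/m².
— Configuration B (ϕ=-85.9°):
cos h₀ = −tan(-85.9°) tan(-0.500°) = -0.1217, h₀ = 1.6928 rad.
Bracket: h₀ sin ϕ sin δ + cos ϕ cos δ sin h₀ = 1.6928×-0.99744×-0.00873 + 0.07150×0.99996×0.99256 = 0.014740 + 0.070965 = 0.085705.
Q̄ = (S_0/π) × [bracket] = (1361/π) × 0.085705 = 37.129 W/m².
Ratio Q̄_A / Q̄_B = 397.18 / 37.129 = 10.70.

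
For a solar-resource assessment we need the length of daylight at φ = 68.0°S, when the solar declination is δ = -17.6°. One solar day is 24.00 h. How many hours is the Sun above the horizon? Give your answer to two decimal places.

cos H₀ = −tan φ · tan δ = −tan(-68.0°) × tan(-17.600°) = -0.7851, so H₀ = 2.4737 rad = 141.73°.
Daylight = 2H₀/(2π) × 24.00 h = (2.4737/π) × 24.00 = 18.90 h.

18.90 h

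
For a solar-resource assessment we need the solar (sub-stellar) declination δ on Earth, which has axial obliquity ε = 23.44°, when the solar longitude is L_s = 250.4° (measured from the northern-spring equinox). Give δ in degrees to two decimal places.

sin δ = sin ε · sin L_s = sin 23.44° × sin 250.4° = -0.374740.
δ = arcsin(-0.374740) = -22.01°.

δ = -22.01°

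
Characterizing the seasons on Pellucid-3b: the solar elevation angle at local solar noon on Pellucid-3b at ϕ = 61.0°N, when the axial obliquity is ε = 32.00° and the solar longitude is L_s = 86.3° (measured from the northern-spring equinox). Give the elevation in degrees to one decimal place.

60.9°

Solar declination: sin δ = sin ε · sin L_s = sin 32.00° × sin 86.3° = 0.52881, so δ = +31.925°.
At local noon the hour angle is zero, so the zenith angle equals |ϕ − δ| = |+61.0° − (+31.925°)| = 29.075°.
Elevation = 90° − 29.075° = 60.9°.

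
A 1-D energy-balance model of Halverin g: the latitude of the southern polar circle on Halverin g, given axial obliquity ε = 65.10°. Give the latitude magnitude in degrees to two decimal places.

The polar circle is the lowest latitude that experiences at least one full rotation of continuous darkness at the northern-summer solstice; it lies at |ϕ| = 90° − ε = 90° − 65.10° = 24.90°.

24.90°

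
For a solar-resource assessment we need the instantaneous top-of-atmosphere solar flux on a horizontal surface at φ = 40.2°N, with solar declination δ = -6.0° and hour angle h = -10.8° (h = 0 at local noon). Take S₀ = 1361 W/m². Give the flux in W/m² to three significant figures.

924 W/m²

cos θ_z = sin φ sin δ + cos φ cos δ cos h = -0.067469 + 0.746157 = 0.678688.
Flux = S₀ · cos θ_z = 1361 × 0.678688 = 923.7 W/m².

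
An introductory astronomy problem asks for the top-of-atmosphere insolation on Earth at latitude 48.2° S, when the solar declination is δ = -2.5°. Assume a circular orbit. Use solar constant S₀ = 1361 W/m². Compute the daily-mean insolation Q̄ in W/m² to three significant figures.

cos H₀ = −tan(-48.2°) tan(-2.500°) = -0.0488, H₀ = 1.6196 rad.
Bracket: H₀ sin φ sin δ + cos φ cos δ sin H₀ = 1.6196×-0.74548×-0.04362 + 0.66653×0.99905×0.99881 = 0.052666 + 0.665104 = 0.717770.
Q̄ = (S₀/π) × [bracket] = (1361/π) × 0.717770 = 311.0 W/m².

Q̄ ≈ 311 W/m²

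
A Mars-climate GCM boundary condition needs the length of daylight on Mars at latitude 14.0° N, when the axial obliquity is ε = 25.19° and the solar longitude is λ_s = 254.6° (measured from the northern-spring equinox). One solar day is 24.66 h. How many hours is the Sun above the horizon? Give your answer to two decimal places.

11.45 h

Solar declination: sin δ = sin ε · sin λ_s = sin 25.19° × sin 254.6° = -0.41034, so δ = -24.226°.
cos H₀ = −tan φ · tan δ = −tan(+14.0°) × tan(-24.226°) = 0.1122, so H₀ = 1.4584 rad = 83.56°.
Daylight = 2H₀/(2π) × 24.66 h = (1.4584/π) × 24.66 = 11.45 h.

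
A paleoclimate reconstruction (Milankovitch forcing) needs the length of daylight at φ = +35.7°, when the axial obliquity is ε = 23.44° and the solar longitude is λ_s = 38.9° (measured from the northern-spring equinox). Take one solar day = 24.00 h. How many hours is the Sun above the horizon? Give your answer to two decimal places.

Solar declination: sin δ = sin ε · sin λ_s = sin 23.44° × sin 38.9° = 0.24980, so δ = +14.465°.
cos H₀ = −tan φ · tan δ = −tan(+35.7°) × tan(+14.465°) = -0.1854, so H₀ = 1.7572 rad = 100.68°.
Daylight = 2H₀/(2π) × 24.00 h = (1.7572/π) × 24.00 = 13.42 h.

13.42 h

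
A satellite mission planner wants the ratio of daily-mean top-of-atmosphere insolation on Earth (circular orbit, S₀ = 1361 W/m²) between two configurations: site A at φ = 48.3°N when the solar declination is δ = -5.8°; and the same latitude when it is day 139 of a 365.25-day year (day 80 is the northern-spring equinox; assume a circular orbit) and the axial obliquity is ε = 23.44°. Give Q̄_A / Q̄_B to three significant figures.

— Configuration A (φ=+48.3°):
cos H₀ = −tan(+48.3°) tan(-5.800°) = 0.1140, H₀ = 1.4565 rad.
Bracket: H₀ sin φ sin δ + cos φ cos δ sin H₀ = 1.4565×0.74664×-0.10106 + 0.66523×0.99488×0.99348 = -0.109901 + 0.657509 = 0.547608.
Q̄ = (S₀/π) × [bracket] = (1361/π) × 0.547608 = 237.23 W/m².
— Configuration B (φ=+48.3°):
Solar longitude: λ_s = 360° × (139 − 80)/365.25 = 58.152°.
sin δ = sin 23.44° × sin 58.152° = 0.33790, so δ = +19.749°.
cos H₀ = −tan(+48.3°) tan(+19.749°) = -0.4030, H₀ = 1.9855 rad.
Bracket: H₀ sin φ sin δ + cos φ cos δ sin H₀ = 1.9855×0.74664×0.33790 + 0.66523×0.94118×0.91522 = 0.500921 + 0.573020 = 1.073941.
Q̄ = (S₀/π) × [bracket] = (1361/π) × 1.073941 = 465.25 W/m².
Ratio Q̄_A / Q̄_B = 237.23 / 465.25 = 0.5099.

Q̄_A / Q̄_B ≈ 0.510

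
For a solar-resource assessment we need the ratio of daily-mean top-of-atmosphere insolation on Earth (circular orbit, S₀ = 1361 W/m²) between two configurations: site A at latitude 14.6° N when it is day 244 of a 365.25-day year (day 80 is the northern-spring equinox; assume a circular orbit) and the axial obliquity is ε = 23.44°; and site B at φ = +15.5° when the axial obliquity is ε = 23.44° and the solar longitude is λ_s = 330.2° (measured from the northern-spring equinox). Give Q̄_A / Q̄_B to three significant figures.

Q̄_A / Q̄_B ≈ 1.17

— Configuration A (φ=+14.6°):
Solar longitude: λ_s = 360° × (244 − 80)/365.25 = 161.643°.
sin δ = sin 23.44° × sin 161.643° = 0.12528, so δ = +7.197°.
cos H₀ = −tan(+14.6°) tan(+7.197°) = -0.0329, H₀ = 1.6037 rad.
Bracket: H₀ sin φ sin δ + cos φ cos δ sin H₀ = 1.6037×0.25207×0.12528 + 0.96771×0.99212×0.99946 = 0.050644 + 0.959566 = 1.010210.
Q̄ = (S₀/π) × [bracket] = (1361/π) × 1.010210 = 437.64 W/m².
— Configuration B (φ=+15.5°):
Solar declination: sin δ = sin ε · sin λ_s = sin 23.44° × sin 330.2° = -0.19769, so δ = -11.402°.
cos H₀ = −tan(+15.5°) tan(-11.402°) = 0.0559, H₀ = 1.5148 rad.
Bracket: H₀ sin φ sin δ + cos φ cos δ sin H₀ = 1.5148×0.26724×-0.19769 + 0.96363×0.98026×0.99843 = -0.080028 + 0.943125 = 0.863097.
Q̄ = (S₀/π) × [bracket] = (1361/π) × 0.863097 = 373.91 W/m².
Ratio Q̄_A / Q̄_B = 437.64 / 373.91 = 1.170.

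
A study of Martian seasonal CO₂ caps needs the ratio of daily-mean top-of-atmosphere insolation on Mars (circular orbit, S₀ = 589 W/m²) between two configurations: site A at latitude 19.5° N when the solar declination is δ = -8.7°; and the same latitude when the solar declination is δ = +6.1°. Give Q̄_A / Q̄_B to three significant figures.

— Configuration A (φ=+19.5°):
cos H₀ = −tan(+19.5°) tan(-8.700°) = 0.0542, H₀ = 1.5166 rad.
Bracket: H₀ sin φ sin δ + cos φ cos δ sin H₀ = 1.5166×0.33381×-0.15126 + 0.94264×0.98849×0.99853 = -0.076576 + 0.930420 = 0.853844.
Q̄ = (S₀/π) × [bracket] = (589/π) × 0.853844 = 160.08 W/m².
— Configuration B (φ=+19.5°):
cos H₀ = −tan(+19.5°) tan(+6.100°) = -0.0378, H₀ = 1.6086 rad.
Bracket: H₀ sin φ sin δ + cos φ cos δ sin H₀ = 1.6086×0.33381×0.10626 + 0.94264×0.99434×0.99928 = 0.057058 + 0.936630 = 0.993688.
Q̄ = (S₀/π) × [bracket] = (589/π) × 0.993688 = 186.30 W/m².
Ratio Q̄_A / Q̄_B = 160.08 / 186.30 = 0.8593.

Q̄_A / Q̄_B ≈ 0.859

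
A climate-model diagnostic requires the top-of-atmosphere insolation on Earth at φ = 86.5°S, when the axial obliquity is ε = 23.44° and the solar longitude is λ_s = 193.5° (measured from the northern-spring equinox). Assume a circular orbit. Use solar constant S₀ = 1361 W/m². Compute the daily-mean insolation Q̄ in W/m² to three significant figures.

Q̄ ≈ 126 W/m²

Solar declination: sin δ = sin ε · sin λ_s = sin 23.44° × sin 193.5° = -0.09286, so δ = -5.328°.
cos H₀ = −tan(-86.5°) tan(-5.328°) = -1.5249 ≤ −1 ⇒ polar day, H₀ = π.
Bracket: H₀ sin φ sin δ + cos φ cos δ sin H₀ = 3.1416×-0.99813×-0.09286 + 0.06105×0.99568×0.00000 = 0.291183 + 0.000000 = 0.291183.
Q̄ = (S₀/π) × [bracket] = (1361/π) × 0.291183 = 126.1 W/m².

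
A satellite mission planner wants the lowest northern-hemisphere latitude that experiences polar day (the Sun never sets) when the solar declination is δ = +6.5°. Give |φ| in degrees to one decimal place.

Polar day requires cos H₀ = −tan φ tan δ ≤ −1, i.e. tan φ tan δ ≥ 1.
The boundary is |tan φ| · |tan δ| = 1, so |φ| = 90° − |δ| = 90° − 6.5° = 83.5° in the northern hemisphere.

|φ| = 83.5°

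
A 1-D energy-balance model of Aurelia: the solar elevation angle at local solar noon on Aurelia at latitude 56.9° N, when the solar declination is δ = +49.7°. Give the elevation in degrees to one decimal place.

82.8°

At local noon the hour angle is zero, so the zenith angle equals |φ − δ| = |+56.9° − (+49.700°)| = 7.200°.
Elevation = 90° − 7.200° = 82.8°.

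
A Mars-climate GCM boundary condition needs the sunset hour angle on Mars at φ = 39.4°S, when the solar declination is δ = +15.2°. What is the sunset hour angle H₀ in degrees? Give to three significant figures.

H₀ = 77.1°

cos H₀ = −tan φ · tan δ = −tan(-39.4°) × tan(+15.200°) = 0.2232, so H₀ = 1.3457 rad = 77.10°.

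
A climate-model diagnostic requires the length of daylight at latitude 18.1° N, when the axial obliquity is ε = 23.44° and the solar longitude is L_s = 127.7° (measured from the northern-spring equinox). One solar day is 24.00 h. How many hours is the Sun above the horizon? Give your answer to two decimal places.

Solar declination: sin δ = sin ε · sin L_s = sin 23.44° × sin 127.7° = 0.31474, so δ = +18.345°.
cos h₀ = −tan ϕ · tan δ = −tan(+18.1°) × tan(+18.345°) = -0.1084, so h₀ = 1.6794 rad = 96.22°.
Daylight = 2h₀/(2π) × 24.00 h = (1.6794/π) × 24.00 = 12.83 h.

12.83 h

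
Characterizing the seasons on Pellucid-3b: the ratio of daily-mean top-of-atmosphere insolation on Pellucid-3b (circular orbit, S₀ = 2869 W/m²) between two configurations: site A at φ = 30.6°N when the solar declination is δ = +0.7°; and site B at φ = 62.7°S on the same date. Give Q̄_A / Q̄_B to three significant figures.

— Configuration A (φ=+30.6°):
cos H₀ = −tan(+30.6°) tan(+0.700°) = -0.0072, H₀ = 1.5780 rad.
Bracket: H₀ sin φ sin δ + cos φ cos δ sin H₀ = 1.5780×0.50904×0.01222 + 0.86074×0.99993×0.99997 = 0.009816 + 0.860654 = 0.870470.
Q̄ = (S₀/π) × [bracket] = (2869/π) × 0.870470 = 794.94 W/m².
— Configuration B (φ=-62.7°):
cos H₀ = −tan(-62.7°) tan(+0.700°) = 0.0237, H₀ = 1.5471 rad.
Bracket: H₀ sin φ sin δ + cos φ cos δ sin H₀ = 1.5471×-0.88862×0.01222 + 0.45865×0.99993×0.99972 = -0.016800 + 0.458489 = 0.441689.
Q̄ = (S₀/π) × [bracket] = (2869/π) × 0.441689 = 403.36 W/m².
Ratio Q̄_A / Q̄_B = 794.94 / 403.36 = 1.971.

Q̄_A / Q̄_B ≈ 1.97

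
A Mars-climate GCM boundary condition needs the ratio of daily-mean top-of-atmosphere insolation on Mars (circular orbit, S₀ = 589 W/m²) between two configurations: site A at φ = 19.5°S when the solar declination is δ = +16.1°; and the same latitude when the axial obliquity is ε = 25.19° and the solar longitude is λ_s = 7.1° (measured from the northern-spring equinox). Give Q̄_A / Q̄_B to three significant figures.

— Configuration A (φ=-19.5°):
cos H₀ = −tan(-19.5°) tan(+16.100°) = 0.1022, H₀ = 1.4684 rad.
Bracket: H₀ sin φ sin δ + cos φ cos δ sin H₀ = 1.4684×-0.33381×0.27731 + 0.94264×0.96078×0.99476 = -0.135928 + 0.900924 = 0.764996.
Q̄ = (S₀/π) × [bracket] = (589/π) × 0.764996 = 143.42 W/m².
— Configuration B (φ=-19.5°):
Solar declination: sin δ = sin ε · sin λ_s = sin 25.19° × sin 7.1° = 0.05261, so δ = +3.016°.
cos H₀ = −tan(-19.5°) tan(+3.016°) = 0.0187, H₀ = 1.5521 rad.
Bracket: H₀ sin φ sin δ + cos φ cos δ sin H₀ = 1.5521×-0.33381×0.05261 + 0.94264×0.99862×0.99983 = -0.027258 + 0.941179 = 0.913921.
Q̄ = (S₀/π) × [bracket] = (589/π) × 0.913921 = 171.35 W/m².
Ratio Q̄_A / Q̄_B = 143.42 / 171.35 = 0.8370.

Q̄_A / Q̄_B ≈ 0.837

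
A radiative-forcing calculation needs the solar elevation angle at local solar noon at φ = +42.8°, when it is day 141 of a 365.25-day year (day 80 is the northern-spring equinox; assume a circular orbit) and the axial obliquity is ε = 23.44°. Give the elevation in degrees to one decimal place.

Solar longitude: λ_s = 360° × (141 − 80)/365.25 = 60.123°.
sin δ = sin 23.44° × sin 60.123° = 0.34492, so δ = +20.177°.
At local noon the hour angle is zero, so the zenith angle equals |φ − δ| = |+42.8° − (+20.177°)| = 22.623°.
Elevation = 90° − 22.623° = 67.4°.

67.4°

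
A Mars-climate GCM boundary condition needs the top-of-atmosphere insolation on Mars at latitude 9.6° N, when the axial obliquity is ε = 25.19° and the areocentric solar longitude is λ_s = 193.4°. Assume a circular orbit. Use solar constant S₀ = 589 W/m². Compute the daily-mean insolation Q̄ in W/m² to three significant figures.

Q̄ ≈ 179 W/m²

sin δ = sin 25.19° × sin 193.4° = -0.09864, so δ = -5.661°.
cos H₀ = −tan(+9.6°) tan(-5.661°) = 0.0168, H₀ = 1.5540 rad.
Bracket: H₀ sin φ sin δ + cos φ cos δ sin H₀ = 1.5540×0.16677×-0.09864 + 0.98600×0.99512×0.99986 = -0.025564 + 0.981051 = 0.955487.
Q̄ = (S₀/π) × [bracket] = (589/π) × 0.955487 = 179.1 W/m².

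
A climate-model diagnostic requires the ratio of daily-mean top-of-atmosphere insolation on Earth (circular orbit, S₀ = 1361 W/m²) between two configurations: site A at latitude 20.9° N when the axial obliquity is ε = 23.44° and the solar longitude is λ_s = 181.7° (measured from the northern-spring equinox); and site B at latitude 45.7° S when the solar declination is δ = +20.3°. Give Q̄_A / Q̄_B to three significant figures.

— Configuration A (φ=+20.9°):
Solar declination: sin δ = sin ε · sin λ_s = sin 23.44° × sin 181.7° = -0.01180, so δ = -0.676°.
cos H₀ = −tan(+20.9°) tan(-0.676°) = 0.0045, H₀ = 1.5663 rad.
Bracket: H₀ sin φ sin δ + cos φ cos δ sin H₀ = 1.5663×0.35674×-0.01180 + 0.93420×0.99993×0.99999 = -0.006593 + 0.934125 = 0.927532.
Q̄ = (S₀/π) × [bracket] = (1361/π) × 0.927532 = 401.83 W/m².
— Configuration B (φ=-45.7°):
cos H₀ = −tan(-45.7°) tan(+20.300°) = 0.3791, H₀ = 1.1820 rad.
Bracket: H₀ sin φ sin δ + cos φ cos δ sin H₀ = 1.1820×-0.71569×0.34694 + 0.69842×0.93789×0.92537 = -0.293492 + 0.606155 = 0.312663.
Q̄ = (S₀/π) × [bracket] = (1361/π) × 0.312663 = 135.45 W/m².
Ratio Q̄_A / Q̄_B = 401.83 / 135.45 = 2.967.

Q̄_A / Q̄_B ≈ 2.97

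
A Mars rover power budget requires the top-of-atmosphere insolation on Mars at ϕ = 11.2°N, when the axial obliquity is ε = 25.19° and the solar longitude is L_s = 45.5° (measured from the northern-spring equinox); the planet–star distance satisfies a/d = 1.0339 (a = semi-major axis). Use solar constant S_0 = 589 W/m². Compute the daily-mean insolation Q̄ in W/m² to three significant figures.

Solar declination: sin δ = sin ε · sin L_s = sin 25.19° × sin 45.5° = 0.30357, so δ = +17.672°.
cos h₀ = −tan(+11.2°) tan(+17.672°) = -0.0631, h₀ = 1.6339 rad.
Bracket: h₀ sin ϕ sin δ + cos ϕ cos δ sin h₀ = 1.6339×0.19423×0.30357 + 0.98096×0.95281×0.99801 = 0.096339 + 0.932809 = 1.029148.
Inverse-square distance factor (a/d)² = 1.0339² = 1.068949.
Q̄ = (S_0/π) × 1.068949 × [bracket] = (589/π) × 1.068949 × 1.029148 = 206.3 W/m².

Q̄ ≈ 206 W/m²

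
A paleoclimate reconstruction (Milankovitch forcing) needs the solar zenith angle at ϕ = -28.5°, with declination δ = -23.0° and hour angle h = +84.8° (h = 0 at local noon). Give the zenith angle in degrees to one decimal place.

cos θ_z = sin ϕ sin δ + cos ϕ cos δ cos h = 0.186441 + 0.073318 = 0.259759.
θ_z = arccos(0.259759) = 74.9°.

θ_z = 74.9°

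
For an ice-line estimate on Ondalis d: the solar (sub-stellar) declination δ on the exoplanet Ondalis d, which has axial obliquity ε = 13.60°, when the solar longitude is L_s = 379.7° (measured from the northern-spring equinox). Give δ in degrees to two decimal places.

δ = +4.55°

sin δ = sin ε · sin L_s = sin 13.60° × sin 379.7° = 0.079265.
δ = arcsin(0.079265) = +4.55°.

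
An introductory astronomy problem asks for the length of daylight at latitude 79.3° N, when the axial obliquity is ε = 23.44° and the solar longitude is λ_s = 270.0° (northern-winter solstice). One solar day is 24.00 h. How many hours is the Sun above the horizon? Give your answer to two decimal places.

0.00 h

Solar declination: sin δ = sin ε · sin λ_s = sin 23.44° × sin 270.0° = -0.39779, so δ = -23.440°.
cos H₀ = −tan φ · tan δ = 2.2946 ≥ 1, so the Sun never rises (polar night) and H₀ = 0.
Daylight = 2H₀/(2π) × 24.00 h = (0.0000/π) × 24.00 = 0.00 h.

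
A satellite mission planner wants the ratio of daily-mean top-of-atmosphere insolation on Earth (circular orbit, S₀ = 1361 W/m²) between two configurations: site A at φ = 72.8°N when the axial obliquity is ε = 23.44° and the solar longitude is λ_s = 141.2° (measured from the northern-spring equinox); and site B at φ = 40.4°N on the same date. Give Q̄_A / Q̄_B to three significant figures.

— Configuration A (φ=+72.8°):
Solar declination: sin δ = sin ε · sin λ_s = sin 23.44° × sin 141.2° = 0.24926, so δ = +14.433°.
cos H₀ = −tan(+72.8°) tan(+14.433°) = -0.8315, H₀ = 2.5525 rad.
Bracket: H₀ sin φ sin δ + cos φ cos δ sin H₀ = 2.5525×0.95528×0.24926 + 0.29571×0.96844×0.55559 = 0.607784 + 0.159108 = 0.766892.
Q̄ = (S₀/π) × [bracket] = (1361/π) × 0.766892 = 332.23 W/m².
— Configuration B (φ=+40.4°):
cos H₀ = −tan(+40.4°) tan(+14.433°) = -0.2190, H₀ = 1.7916 rad.
Bracket: H₀ sin φ sin δ + cos φ cos δ sin H₀ = 1.7916×0.64812×0.24926 + 0.76154×0.96844×0.97571 = 0.289434 + 0.719592 = 1.009026.
Q̄ = (S₀/π) × [bracket] = (1361/π) × 1.009026 = 437.13 W/m².
Ratio Q̄_A / Q̄_B = 332.23 / 437.13 = 0.7600.

Q̄_A / Q̄_B ≈ 0.760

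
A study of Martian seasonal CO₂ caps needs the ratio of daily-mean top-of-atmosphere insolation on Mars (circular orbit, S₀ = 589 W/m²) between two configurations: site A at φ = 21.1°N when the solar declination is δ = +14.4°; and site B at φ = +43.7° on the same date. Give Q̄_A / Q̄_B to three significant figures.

— Configuration A (φ=+21.1°):
cos H₀ = −tan(+21.1°) tan(+14.400°) = -0.0991, H₀ = 1.6700 rad.
Bracket: H₀ sin φ sin δ + cos φ cos δ sin H₀ = 1.6700×0.36000×0.24869 + 0.93295×0.96858×0.99508 = 0.149512 + 0.899191 = 1.048703.
Q̄ = (S₀/π) × [bracket] = (589/π) × 1.048703 = 196.62 W/m².
— Configuration B (φ=+43.7°):
cos H₀ = −tan(+43.7°) tan(+14.400°) = -0.2454, H₀ = 1.8187 rad.
Bracket: H₀ sin φ sin δ + cos φ cos δ sin H₀ = 1.8187×0.69088×0.24869 + 0.72297×0.96858×0.96943 = 0.312480 + 0.678848 = 0.991328.
Q̄ = (S₀/π) × [bracket] = (589/π) × 0.991328 = 185.86 W/m².
Ratio Q̄_A / Q̄_B = 196.62 / 185.86 = 1.058.

Q̄_A / Q̄_B ≈ 1.06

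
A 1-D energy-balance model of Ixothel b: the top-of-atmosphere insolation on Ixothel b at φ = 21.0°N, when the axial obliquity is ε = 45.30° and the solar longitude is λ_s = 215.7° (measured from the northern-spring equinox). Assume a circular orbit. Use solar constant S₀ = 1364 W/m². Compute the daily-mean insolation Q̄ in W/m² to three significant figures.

Solar declination: sin δ = sin ε · sin λ_s = sin 45.30° × sin 215.7° = -0.41478, so δ = -24.506°.
cos H₀ = −tan(+21.0°) tan(-24.506°) = 0.1750, H₀ = 1.3949 rad.
Bracket: H₀ sin φ sin δ + cos φ cos δ sin H₀ = 1.3949×0.35837×-0.41478 + 0.93358×0.90992×0.98457 = -0.207345 + 0.836376 = 0.629031.
Q̄ = (S₀/π) × [bracket] = (1364/π) × 0.629031 = 273.1 W/m².

Q̄ ≈ 273 W/m²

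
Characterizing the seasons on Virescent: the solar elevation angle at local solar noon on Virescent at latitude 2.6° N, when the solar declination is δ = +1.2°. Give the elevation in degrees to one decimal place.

At local noon the hour angle is zero, so the zenith angle equals |ϕ − δ| = |+2.6° − (+1.200°)| = 1.400°.
Elevation = 90° − 1.400° = 88.6°.

88.6°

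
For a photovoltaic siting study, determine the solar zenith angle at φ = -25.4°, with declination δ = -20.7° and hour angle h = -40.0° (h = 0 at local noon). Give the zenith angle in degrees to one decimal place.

cos θ_z = sin φ sin δ + cos φ cos δ cos h = 0.151618 + 0.647323 = 0.798941.
θ_z = arccos(0.798941) = 37.0°.

θ_z = 37.0°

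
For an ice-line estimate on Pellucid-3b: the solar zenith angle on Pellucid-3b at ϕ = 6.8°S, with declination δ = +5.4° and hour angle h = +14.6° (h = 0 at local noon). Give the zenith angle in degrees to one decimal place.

cos θ_z = sin ϕ sin δ + cos ϕ cos δ cos h = -0.011143 + 0.956637 = 0.945494.
θ_z = arccos(0.945494) = 19.0°.

θ_z = 19.0°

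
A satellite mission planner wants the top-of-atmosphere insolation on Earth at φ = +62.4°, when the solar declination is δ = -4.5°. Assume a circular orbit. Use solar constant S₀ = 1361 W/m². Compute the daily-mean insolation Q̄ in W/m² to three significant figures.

cos H₀ = −tan(+62.4°) tan(-4.500°) = 0.1505, H₀ = 1.4197 rad.
Bracket: H₀ sin φ sin δ + cos φ cos δ sin H₀ = 1.4197×0.88620×-0.07846 + 0.46330×0.99692×0.98860 = -0.098714 + 0.456608 = 0.357894.
Q̄ = (S₀/π) × [bracket] = (1361/π) × 0.357894 = 155.0 W/m².

Q̄ ≈ 155 W/m²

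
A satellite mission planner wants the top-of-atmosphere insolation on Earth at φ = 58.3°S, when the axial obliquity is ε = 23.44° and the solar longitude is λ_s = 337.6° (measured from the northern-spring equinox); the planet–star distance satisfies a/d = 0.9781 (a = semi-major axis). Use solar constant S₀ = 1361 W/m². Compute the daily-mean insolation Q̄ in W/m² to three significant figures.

Q̄ ≈ 306 W/m²

Solar declination: sin δ = sin ε · sin λ_s = sin 23.44° × sin 337.6° = -0.15159, so δ = -8.719°.
cos H₀ = −tan(-58.3°) tan(-8.719°) = -0.2483, H₀ = 1.8217 rad.
Bracket: H₀ sin φ sin δ + cos φ cos δ sin H₀ = 1.8217×-0.85081×-0.15159 + 0.52547×0.98844×0.96868 = 0.234952 + 0.503128 = 0.738080.
Inverse-square distance factor (a/d)² = 0.9781² = 0.956680.
Q̄ = (S₀/π) × 0.956680 × [bracket] = (1361/π) × 0.956680 × 0.738080 = 305.9 W/m².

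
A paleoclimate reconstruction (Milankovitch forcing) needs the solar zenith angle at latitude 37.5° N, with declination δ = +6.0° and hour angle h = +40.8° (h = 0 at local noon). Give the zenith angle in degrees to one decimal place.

θ_z = 48.6°

cos θ_z = sin φ sin δ + cos φ cos δ cos h = 0.063633 + 0.597275 = 0.660908.
θ_z = arccos(0.660908) = 48.6°.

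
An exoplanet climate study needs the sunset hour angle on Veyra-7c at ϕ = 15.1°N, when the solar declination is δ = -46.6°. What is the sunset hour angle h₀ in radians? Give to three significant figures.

h₀ = 1.28 rad

cos h₀ = −tan ϕ · tan δ = −tan(+15.1°) × tan(-46.600°) = 0.2853, so h₀ = 1.2814 rad = 73.42°.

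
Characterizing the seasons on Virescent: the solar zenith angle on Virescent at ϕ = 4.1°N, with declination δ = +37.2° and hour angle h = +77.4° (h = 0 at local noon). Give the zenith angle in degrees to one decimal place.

θ_z = 77.5°

cos θ_z = sin ϕ sin δ + cos ϕ cos δ cos h = 0.043227 + 0.173313 = 0.216540.
θ_z = arccos(0.216540) = 77.5°.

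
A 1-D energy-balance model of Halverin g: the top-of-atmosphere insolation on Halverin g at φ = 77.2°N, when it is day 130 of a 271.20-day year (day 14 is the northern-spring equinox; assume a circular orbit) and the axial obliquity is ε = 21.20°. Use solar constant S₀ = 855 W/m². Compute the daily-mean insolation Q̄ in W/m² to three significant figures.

Solar longitude: λ_s = 360° × (130 − 14)/271.20 = 153.982°.
sin δ = sin 21.20° × sin 153.982° = 0.15863, so δ = +9.127°.
cos H₀ = −tan(+77.2°) tan(+9.127°) = -0.7071, H₀ = 2.3563 rad.
Bracket: H₀ sin φ sin δ + cos φ cos δ sin H₀ = 2.3563×0.97515×0.15863 + 0.22155×0.98734×0.70706 = 0.364491 + 0.154666 = 0.519157.
Q̄ = (S₀/π) × [bracket] = (855/π) × 0.519157 = 141.3 W/m².

Q̄ ≈ 141 W/m²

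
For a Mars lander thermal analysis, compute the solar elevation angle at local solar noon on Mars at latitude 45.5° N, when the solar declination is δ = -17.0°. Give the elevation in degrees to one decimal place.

27.5°

At local noon the hour angle is zero, so the zenith angle equals |ϕ − δ| = |+45.5° − (-17.000°)| = 62.500°.
Elevation = 90° − 62.500° = 27.5°.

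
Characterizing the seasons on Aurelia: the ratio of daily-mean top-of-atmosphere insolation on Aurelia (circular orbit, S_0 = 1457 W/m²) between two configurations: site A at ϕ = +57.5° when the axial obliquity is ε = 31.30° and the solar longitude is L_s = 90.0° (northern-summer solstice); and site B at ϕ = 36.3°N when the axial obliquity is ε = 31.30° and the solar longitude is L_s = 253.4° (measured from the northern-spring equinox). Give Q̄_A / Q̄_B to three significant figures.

— Configuration A (ϕ=+57.5°):
Solar declination: sin δ = sin ε · sin L_s = sin 31.30° × sin 90.0° = 0.51952, so δ = +31.300°.
cos h₀ = −tan(+57.5°) tan(+31.300°) = -0.9544, h₀ = 2.8384 rad.
Bracket: h₀ sin ϕ sin δ + cos ϕ cos δ sin h₀ = 2.8384×0.84339×0.51952 + 0.53730×0.85446×0.29858 = 1.243668 + 0.137078 = 1.380746.
Q̄ = (S_0/π) × [bracket] = (1457/π) × 1.380746 = 640.36 W/m².
— Configuration B (ϕ=+36.3°):
Solar declination: sin δ = sin ε · sin L_s = sin 31.30° × sin 253.4° = -0.49787, so δ = -29.859°.
cos h₀ = −tan(+36.3°) tan(-29.859°) = 0.4217, h₀ = 1.1355 rad.
Bracket: h₀ sin ϕ sin δ + cos ϕ cos δ sin h₀ = 1.1355×0.59201×-0.49787 + 0.80593×0.86725×0.90674 = -0.334682 + 0.633759 = 0.299077.
Q̄ = (S_0/π) × [bracket] = (1457/π) × 0.299077 = 138.71 W/m².
Ratio Q̄_A / Q̄_B = 640.36 / 138.71 = 4.617.

Q̄_A / Q̄_B ≈ 4.62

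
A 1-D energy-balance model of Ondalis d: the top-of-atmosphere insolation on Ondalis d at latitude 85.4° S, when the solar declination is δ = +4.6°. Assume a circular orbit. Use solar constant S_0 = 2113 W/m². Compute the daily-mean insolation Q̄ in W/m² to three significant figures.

cos h₀ = −tan(-85.4°) tan(+4.600°) = 1.0000 ≥ 1 ⇒ polar night, h₀ = 0 and Q̄ = 0.

Q̄ ≈ 0.00 W/m²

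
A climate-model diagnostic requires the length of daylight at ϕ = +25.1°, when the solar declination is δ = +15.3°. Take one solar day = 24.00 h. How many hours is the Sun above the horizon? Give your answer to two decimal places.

12.98 h

cos h₀ = −tan ϕ · tan δ = −tan(+25.1°) × tan(+15.300°) = -0.1281, so h₀ = 1.6993 rad = 97.36°.
Daylight = 2h₀/(2π) × 24.00 h = (1.6993/π) × 24.00 = 12.98 h.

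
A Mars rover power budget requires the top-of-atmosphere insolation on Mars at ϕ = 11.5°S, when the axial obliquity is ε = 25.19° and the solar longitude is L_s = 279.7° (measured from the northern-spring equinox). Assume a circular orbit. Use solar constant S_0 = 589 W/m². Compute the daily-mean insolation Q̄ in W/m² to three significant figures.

Solar declination: sin δ = sin ε · sin L_s = sin 25.19° × sin 279.7° = -0.41954, so δ = -24.805°.
cos h₀ = −tan(-11.5°) tan(-24.805°) = -0.0940, h₀ = 1.6650 rad.
Bracket: h₀ sin ϕ sin δ + cos ϕ cos δ sin h₀ = 1.6650×-0.19937×-0.41954 + 0.97992×0.90774×0.99557 = 0.139267 + 0.885572 = 1.024839.
Q̄ = (S_0/π) × [bracket] = (589/π) × 1.024839 = 192.1 W/m².

Q̄ ≈ 192 W/m²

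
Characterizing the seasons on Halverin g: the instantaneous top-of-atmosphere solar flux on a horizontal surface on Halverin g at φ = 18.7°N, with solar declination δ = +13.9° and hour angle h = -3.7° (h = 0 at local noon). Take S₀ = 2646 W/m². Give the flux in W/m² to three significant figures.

2.63e+03 W/m²

cos θ_z = sin φ sin δ + cos φ cos δ cos h = 0.077020 + 0.917556 = 0.994576.
Flux = S₀ · cos θ_z = 2646 × 0.994576 = 2632 W/m².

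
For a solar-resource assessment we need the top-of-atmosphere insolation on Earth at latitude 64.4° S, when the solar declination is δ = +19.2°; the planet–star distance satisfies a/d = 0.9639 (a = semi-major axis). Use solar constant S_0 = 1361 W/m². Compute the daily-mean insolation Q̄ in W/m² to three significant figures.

cos h₀ = −tan(-64.4°) tan(+19.200°) = 0.7268, h₀ = 0.7571 rad.
Bracket: h₀ sin ϕ sin δ + cos ϕ cos δ sin h₀ = 0.7571×-0.90183×0.32887 + 0.43209×0.94438×0.68682 = -0.224544 + 0.280262 = 0.055718.
Inverse-square distance factor (a/d)² = 0.9639² = 0.929103.
Q̄ = (S_0/π) × 0.929103 × [bracket] = (1361/π) × 0.929103 × 0.055718 = 22.43 W/m².

Q̄ ≈ 22.4 W/m²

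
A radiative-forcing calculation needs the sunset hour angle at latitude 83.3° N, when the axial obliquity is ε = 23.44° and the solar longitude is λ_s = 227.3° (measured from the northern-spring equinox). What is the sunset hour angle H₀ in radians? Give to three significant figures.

H₀ = 0.00 rad

Solar declination: sin δ = sin ε · sin λ_s = sin 23.44° × sin 227.3° = -0.29234, so δ = -16.998°.
cos H₀ = −tan φ · tan δ = 2.6023 ≥ 1, so the Sun never rises (polar night) and H₀ = 0.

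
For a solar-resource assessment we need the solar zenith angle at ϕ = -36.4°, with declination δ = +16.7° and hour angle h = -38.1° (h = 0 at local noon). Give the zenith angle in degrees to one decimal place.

cos θ_z = sin ϕ sin δ + cos ϕ cos δ cos h = -0.170525 + 0.606684 = 0.436159.
θ_z = arccos(0.436159) = 64.1°.

θ_z = 64.1°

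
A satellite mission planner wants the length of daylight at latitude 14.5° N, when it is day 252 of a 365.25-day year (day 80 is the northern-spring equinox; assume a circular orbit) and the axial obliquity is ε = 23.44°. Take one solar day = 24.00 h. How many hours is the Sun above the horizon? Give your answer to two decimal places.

12.14 h

Solar longitude: λ_s = 360° × (252 − 80)/365.25 = 169.528°.
sin δ = sin 23.44° × sin 169.528° = 0.07230, so δ = +4.146°.
cos H₀ = −tan φ · tan δ = −tan(+14.5°) × tan(+4.146°) = -0.0187, so H₀ = 1.5895 rad = 91.07°.
Daylight = 2H₀/(2π) × 24.00 h = (1.5895/π) × 24.00 = 12.14 h.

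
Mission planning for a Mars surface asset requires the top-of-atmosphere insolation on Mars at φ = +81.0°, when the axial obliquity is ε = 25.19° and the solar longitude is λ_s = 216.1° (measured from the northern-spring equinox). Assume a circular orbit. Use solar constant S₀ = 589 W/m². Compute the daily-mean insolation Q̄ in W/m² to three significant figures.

Q̄ ≈ 0.00 W/m²

Solar declination: sin δ = sin ε · sin λ_s = sin 25.19° × sin 216.1° = -0.25077, so δ = -14.523°.
cos H₀ = −tan(+81.0°) tan(-14.523°) = 1.6356 ≥ 1 ⇒ polar night, H₀ = 0 and Q̄ = 0.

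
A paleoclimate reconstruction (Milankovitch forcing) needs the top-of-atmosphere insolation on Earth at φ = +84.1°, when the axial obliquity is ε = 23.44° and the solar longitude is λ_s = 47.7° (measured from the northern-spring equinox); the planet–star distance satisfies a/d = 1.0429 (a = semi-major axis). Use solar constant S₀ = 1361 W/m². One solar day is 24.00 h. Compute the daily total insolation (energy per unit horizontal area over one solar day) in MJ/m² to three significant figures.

Solar declination: sin δ = sin ε · sin λ_s = sin 23.44° × sin 47.7° = 0.29422, so δ = +17.111°.
cos H₀ = −tan(+84.1°) tan(+17.111°) = -2.9789 ≤ −1 ⇒ polar day, H₀ = π.
Bracket: H₀ sin φ sin δ + cos φ cos δ sin H₀ = 3.1416×0.99470×0.29422 + 0.10279×0.95574×0.00000 = 0.919423 + 0.000000 = 0.919423.
Inverse-square distance factor (a/d)² = 1.0429² = 1.087640.
Q̄ = (S₀/π) × 1.087640 × [bracket] = (1361/π) × 1.087640 × 0.919423 = 433.22 W/m².
Daily total = Q̄ × 24.00 h × 3600 s/h = 433.22 × 24.00 × 3600 / 10⁶ = 37.43 MJ/m².

37.4 MJ/m²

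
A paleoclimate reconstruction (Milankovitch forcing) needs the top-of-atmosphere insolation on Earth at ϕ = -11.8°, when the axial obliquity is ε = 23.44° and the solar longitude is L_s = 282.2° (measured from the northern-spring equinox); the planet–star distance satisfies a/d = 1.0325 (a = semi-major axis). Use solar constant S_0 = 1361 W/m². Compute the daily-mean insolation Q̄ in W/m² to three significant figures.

Q̄ ≈ 476 W/m²

Solar declination: sin δ = sin ε · sin L_s = sin 23.44° × sin 282.2° = -0.38880, so δ = -22.880°.
cos h₀ = −tan(-11.8°) tan(-22.880°) = -0.0882, h₀ = 1.6591 rad.
Bracket: h₀ sin ϕ sin δ + cos ϕ cos δ sin h₀ = 1.6591×-0.20450×-0.38880 + 0.97887×0.92132×0.99611 = 0.131914 + 0.898344 = 1.030258.
Inverse-square distance factor (a/d)² = 1.0325² = 1.066056.
Q̄ = (S_0/π) × 1.066056 × [bracket] = (1361/π) × 1.066056 × 1.030258 = 475.8 W/m².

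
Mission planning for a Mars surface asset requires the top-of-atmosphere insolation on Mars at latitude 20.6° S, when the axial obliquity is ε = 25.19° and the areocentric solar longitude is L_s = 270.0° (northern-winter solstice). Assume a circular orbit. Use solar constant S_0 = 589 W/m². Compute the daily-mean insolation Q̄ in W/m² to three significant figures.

sin δ = sin 25.19° × sin 270.0° = -0.42562, so δ = -25.190°.
cos h₀ = −tan(-20.6°) tan(-25.190°) = -0.1768, h₀ = 1.7485 rad.
Bracket: h₀ sin ϕ sin δ + cos ϕ cos δ sin h₀ = 1.7485×-0.35184×-0.42562 + 0.93606×0.90490×0.98425 = 0.261838 + 0.833700 = 1.095538.
Q̄ = (S_0/π) × [bracket] = (589/π) × 1.095538 = 205.4 W/m².

Q̄ ≈ 205 W/m²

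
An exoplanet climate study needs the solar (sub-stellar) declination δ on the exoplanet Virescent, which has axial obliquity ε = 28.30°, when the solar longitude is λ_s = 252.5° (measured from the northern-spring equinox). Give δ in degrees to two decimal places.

sin δ = sin ε · sin λ_s = sin 28.30° × sin 252.5° = -0.452146.
δ = arcsin(-0.452146) = -26.88°.

δ = -26.88°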